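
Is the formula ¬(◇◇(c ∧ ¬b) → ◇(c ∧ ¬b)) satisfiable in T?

Satisfiable

1. ¬(◇◇(c ∧ ¬b) → ◇(c ∧ ¬b)), w0
2. ◇◇(c ∧ ¬b), w0
3. ¬◇(c ∧ ¬b), w0
4. ¬(c ∧ ¬b), w0
5. b, w0
6. ◇(c ∧ ¬b), w1
7. ¬(c ∧ ¬b), w1
8. b, w1
9. c ∧ ¬b, w2
10. c, w2
11. ¬b, w2
Accessibility: w0Rw0, w0Rw1, w1Rw1, w1Rw2, w2Rw2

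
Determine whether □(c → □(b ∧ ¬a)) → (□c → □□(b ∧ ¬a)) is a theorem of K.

Yes, valid

Tableau for the negation ¬(□(c → □(b ∧ ¬a)) → (□c → □□(b ∧ ¬a))):
1. ¬(□(c → □(b ∧ ¬a)) → (□c → □□(b ∧ ¬a))), u
2. □(c → □(b ∧ ¬a)), u
3. ¬(□c → □□(b ∧ ¬a)), u
4. □c, u
5. ¬□□(b ∧ ¬a), u
6. ¬□(b ∧ ¬a), v
7. c → □(b ∧ ¬a), v
8. c, v
9. □(b ∧ ¬a), v
10. ¬(b ∧ ¬a), w
11. b ∧ ¬a, w
12. b, w
13. ¬a, w
14. a, w
Accessibility: uRv, vRw
Branch closes: a and ¬a both at w.
All branches of the negation close; one closing branch shown above.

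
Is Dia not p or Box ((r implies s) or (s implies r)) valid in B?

Yes, valid

Tableau for the negation not (Dia not p or Box ((r implies s) or (s implies r))):
1. not (Dia not p or Box ((r implies s) or (s implies r))), w0
2. not Dia not p, w0
3. not Box ((r implies s) or (s implies r)), w0
4. p, w0
5. not ((r implies s) or (s implies r)), w1
6. not (r implies s), w1
7. not (s implies r), w1
8. r, w1
9. not s, w1
10. s, w1
11. not r, w1
Accessibility: w0Rw0, w0Rw1, w1Rw0, w1Rw1
Branch closes: s and not s both at w1.
All branches of the negation close; one closing branch shown above.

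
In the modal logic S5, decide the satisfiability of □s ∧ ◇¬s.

No, unsatisfiable

1. □s ∧ ◇¬s, u
2. □s, u
3. ◇¬s, u
4. s, u
5. ¬s, v
6. s, v
Accessibility: uRu, uRv, vRu, vRv
Branch closes: s and ¬s both at v.
All branches of the tableau close; one closing branch shown above.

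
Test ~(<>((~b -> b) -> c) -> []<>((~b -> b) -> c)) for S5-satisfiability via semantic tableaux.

1. ~(<>((~b -> b) -> c) -> []<>((~b -> b) -> c)), w0
2. <>((~b -> b) -> c), w0
3. ~[]<>((~b -> b) -> c), w0
4. (~b -> b) -> c, w1
5. ~(~b -> b), w1
6. ~b, w1
7. ~<>((~b -> b) -> c), w2
8. ~((~b -> b) -> c), w0
9. ~b -> b, w0
10. ~c, w0
11. ~((~b -> b) -> c), w1
12. ~b -> b, w1
13. ~c, w1
14. ~((~b -> b) -> c), w2
15. ~b -> b, w2
16. ~c, w2
17. b, w0
18. b, w1
Accessibility: w0Rw0, w0Rw1, w0Rw2, w1Rw0, w1Rw1, w1Rw2, w2Rw0, w2Rw1, w2Rw2
Branch closes: b and ~b both at w1.
(One branch shown.) All branches close.

No, unsatisfiable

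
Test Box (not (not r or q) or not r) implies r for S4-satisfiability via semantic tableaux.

Yes, satisfiable

1. Box (not (not r or q) or not r) implies r, u
2. r, u
Accessibility: uRu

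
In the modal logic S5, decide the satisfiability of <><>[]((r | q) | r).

Yes, satisfiable

1. <><>[]((r | q) | r), w0
2. <>[]((r | q) | r), w1
3. []((r | q) | r), w2
4. (r | q) | r, w0
5. (r | q) | r, w1
6. (r | q) | r, w2
7. r, w0
8. r, w1
9. r, w2
Accessibility: w0Rw0, w0Rw1, w0Rw2, w1Rw0, w1Rw1, w1Rw2, w2Rw0, w2Rw1, w2Rw2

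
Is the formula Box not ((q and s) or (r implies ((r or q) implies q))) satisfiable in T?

Satisfiable

1. Box not ((q and s) or (r implies ((r or q) implies q))), 0
2. not ((q and s) or (r implies ((r or q) implies q))), 0   [Box-rule on 1 via 0R0]
3. not (q and s), 0   [neg-or-rule on 2]
4. not (r implies ((r or q) implies q)), 0   [neg-or-rule on 2]
5. r, 0   [neg-implies-rule on 4]
6. not ((r or q) implies q), 0   [neg-implies-rule on 4]
7. r or q, 0   [neg-implies-rule on 6]
8. not q, 0   [neg-implies-rule on 6]
9. not s, 0   [neg-and-rule on 3 (branches; this branch)]
Accessibility: 0R0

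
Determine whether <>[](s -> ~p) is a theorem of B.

No, not valid

Tableau for the negation ~<>[](s -> ~p):
1. ~<>[](s -> ~p), 0
2. ~[](s -> ~p), 0
3. ~(s -> ~p), 1
4. s, 1
5. p, 1
6. ~[](s -> ~p), 1
7. ~(s -> ~p), 2
8. s, 2
9. p, 2
Accessibility: 0R0, 0R1, 1R0, 1R1, 1R2, 2R1, 2R2
The negation has an open branch (countermodel exists).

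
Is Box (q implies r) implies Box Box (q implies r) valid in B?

Tableau for the negation not (Box (q implies r) implies Box Box (q implies r)):
1. not (Box (q implies r) implies Box Box (q implies r)), u
2. Box (q implies r), u   [neg-implies-rule on 1]
3. not Box Box (q implies r), u   [neg-implies-rule on 1]
4. q implies r, u   [Box-rule on 2 via uRu]
5. r, u   [implies-rule on 4 (branches; this branch)]
6. not Box (q implies r), v   [neg-Box-rule on 3: fresh world v, uRv]
7. q implies r, v   [Box-rule on 2 via uRv]
8. r, v   [implies-rule on 7 (branches; this branch)]
9. not (q implies r), w   [neg-Box-rule on 6: fresh world w, vRw]
10. q, w   [neg-implies-rule on 9]
11. not r, w   [neg-implies-rule on 9]
Accessibility: uRu, uRv, vRu, vRv, vRw, wRv, wRw
The negation has an open branch (countermodel exists).

Invalid (countermodel exists)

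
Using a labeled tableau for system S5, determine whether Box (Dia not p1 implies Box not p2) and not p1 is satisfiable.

Yes, satisfiable

1. Box (Dia not p1 implies Box not p2) and not p1, w0
2. Box (Dia not p1 implies Box not p2), w0
3. not p1, w0
4. Dia not p1 implies Box not p2, w0
5. Box not p2, w0
6. not p2, w0
Accessibility: w0Rw0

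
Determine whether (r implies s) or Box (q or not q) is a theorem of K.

Valid

Tableau for the negation not ((r implies s) or Box (q or not q)):
1. not ((r implies s) or Box (q or not q)), w0
2. not (r implies s), w0
3. not Box (q or not q), w0
4. r, w0
5. not s, w0
6. not (q or not q), w1
7. not q, w1
8. q, w1
Accessibility: w0Rw1
Branch closes: q and not q both at w1.
Every branch of the negation's tableau closes; the branch above is one of them.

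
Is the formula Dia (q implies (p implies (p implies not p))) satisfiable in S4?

1. Dia (q implies (p implies (p implies not p))), u
2. q implies (p implies (p implies not p)), v   [Dia-rule on 1: fresh world v, uRv]
3. p implies (p implies not p), v   [implies-rule on 2 (branches; this branch)]
4. p implies not p, v   [implies-rule on 3 (branches; this branch)]
5. not p, v   [implies-rule on 4 (branches; this branch)]
Accessibility: uRu, uRv, vRv

Satisfiable (open branch found)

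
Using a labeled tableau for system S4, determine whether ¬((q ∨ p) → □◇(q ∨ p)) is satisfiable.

1. ¬((q ∨ p) → □◇(q ∨ p)), 0
2. q ∨ p, 0   [¬→-rule on 1]
3. ¬□◇(q ∨ p), 0   [¬→-rule on 1]
4. p, 0   [∨-rule on 2 (branches; this branch)]
5. ¬◇(q ∨ p), 1   [¬□-rule on 3: fresh world 1, 0R1]
6. ¬(q ∨ p), 1   [¬◇-rule on 5 via 1R1]
7. ¬q, 1   [¬∨-rule on 6]
8. ¬p, 1   [¬∨-rule on 6]
Accessibility: 0R0, 0R1, 1R1

Satisfiable (open branch found)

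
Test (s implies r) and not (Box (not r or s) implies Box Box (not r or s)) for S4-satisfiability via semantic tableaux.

Unsatisfiable

1. (s implies r) and not (Box (not r or s) implies Box Box (not r or s)), w0
2. s implies r, w0   [and-rule on 1]
3. not (Box (not r or s) implies Box Box (not r or s)), w0   [and-rule on 1]
4. Box (not r or s), w0   [neg-implies-rule on 3]
5. not Box Box (not r or s), w0   [neg-implies-rule on 3]
6. not r or s, w0   [Box-rule on 4 via w0Rw0]
7. r, w0   [implies-rule on 2 (branches; this branch)]
8. s, w0   [or-rule on 6 (branches; this branch)]
9. not Box (not r or s), w1   [neg-Box-rule on 5: fresh world w1, w0Rw1]
10. not r or s, w1   [Box-rule on 4 via w0Rw1]
11. s, w1   [or-rule on 10 (branches; this branch)]
12. not (not r or s), w2   [neg-Box-rule on 9: fresh world w2, w1Rw2]
13. r, w2   [neg-or-rule on 12]
14. not s, w2   [neg-or-rule on 12]
15. not r or s, w2   [Box-rule on 4 via w0Rw2]
16. s, w2   [or-rule on 15 (branches; this branch)]
Accessibility: w0Rw0, w0Rw1, w0Rw2, w1Rw1, w1Rw2, w2Rw2
Branch closes: s and not s both at w2.
(One branch shown.) All branches close.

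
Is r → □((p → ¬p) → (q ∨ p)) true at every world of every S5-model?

Invalid (countermodel exists)

Tableau for the negation ¬(r → □((p → ¬p) → (q ∨ p))):
1. ¬(r → □((p → ¬p) → (q ∨ p))), w0
2. r, w0   [¬→-rule on 1]
3. ¬□((p → ¬p) → (q ∨ p)), w0   [¬→-rule on 1]
4. ¬((p → ¬p) → (q ∨ p)), w1   [¬□-rule on 3: fresh world w1, w0Rw1]
5. p → ¬p, w1   [¬→-rule on 4]
6. ¬(q ∨ p), w1   [¬→-rule on 4]
7. ¬q, w1   [¬∨-rule on 6]
8. ¬p, w1   [¬∨-rule on 6]
Accessibility: w0Rw0, w0Rw1, w1Rw0, w1Rw1
The negation has an open branch (countermodel exists).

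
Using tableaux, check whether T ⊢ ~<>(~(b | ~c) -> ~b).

Invalid (countermodel exists)

Tableau for the negation <>(~(b | ~c) -> ~b):
1. <>(~(b | ~c) -> ~b), w0
2. ~(b | ~c) -> ~b, w1
3. ~b, w1
Accessibility: w0Rw0, w0Rw1, w1Rw1
The negation has an open branch (countermodel exists).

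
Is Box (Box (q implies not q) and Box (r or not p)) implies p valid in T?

Tableau for the negation not (Box (Box (q implies not q) and Box (r or not p)) implies p):
1. not (Box (Box (q implies not q) and Box (r or not p)) implies p), 0
2. Box (Box (q implies not q) and Box (r or not p)), 0   [neg-implies-rule on 1]
3. not p, 0   [neg-implies-rule on 1]
4. Box (q implies not q) and Box (r or not p), 0   [Box-rule on 2 via 0R0]
5. Box (q implies not q), 0   [and-rule on 4]
6. Box (r or not p), 0   [and-rule on 4]
7. q implies not q, 0   [Box-rule on 5 via 0R0]
8. r or not p, 0   [Box-rule on 6 via 0R0]
9. not q, 0   [implies-rule on 7 (branches; this branch)]
Accessibility: 0R0
The negation has an open branch (countermodel exists).

Invalid (countermodel exists)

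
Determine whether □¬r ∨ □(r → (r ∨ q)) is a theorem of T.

Tableau for the negation ¬(□¬r ∨ □(r → (r ∨ q))):
1. ¬(□¬r ∨ □(r → (r ∨ q))), u
2. ¬□¬r, u
3. ¬□(r → (r ∨ q)), u
4. r, v
5. ¬(r → (r ∨ q)), w
6. r, w
7. ¬(r ∨ q), w
8. ¬r, w
9. ¬q, w
Accessibility: uRu, uRv, uRw, vRv, wRw
Branch closes: r and ¬r both at w.
Every branch of the negation's tableau closes; the branch above is one of them.

Yes, valid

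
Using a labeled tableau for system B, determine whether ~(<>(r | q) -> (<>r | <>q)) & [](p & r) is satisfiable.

1. ~(<>(r | q) -> (<>r | <>q)) & [](p & r), 0
2. ~(<>(r | q) -> (<>r | <>q)), 0
3. [](p & r), 0
4. <>(r | q), 0
5. ~(<>r | <>q), 0
6. ~<>r, 0
7. ~<>q, 0
8. p & r, 0
9. p, 0
10. r, 0
11. ~r, 0
Accessibility: 0R0
Branch closes: r and ~r both at 0.
All branches of the tableau close; one closing branch shown above.

Unsatisfiable (every branch closes)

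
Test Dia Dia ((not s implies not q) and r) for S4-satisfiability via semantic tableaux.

1. Dia Dia ((not s implies not q) and r), w0
2. Dia ((not s implies not q) and r), w1
3. (not s implies not q) and r, w2
4. not s implies not q, w2
5. r, w2
6. not q, w2
Accessibility: w0Rw0, w0Rw1, w0Rw2, w1Rw1, w1Rw2, w2Rw2

Satisfiable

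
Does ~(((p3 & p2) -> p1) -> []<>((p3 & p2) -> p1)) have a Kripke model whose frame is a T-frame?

Satisfiable (open branch found)

1. ~(((p3 & p2) -> p1) -> []<>((p3 & p2) -> p1)), 0
2. (p3 & p2) -> p1, 0   [~->-rule on 1]
3. ~[]<>((p3 & p2) -> p1), 0   [~->-rule on 1]
4. p1, 0   [->-rule on 2 (branches; this branch)]
5. ~<>((p3 & p2) -> p1), 1   [~[]-rule on 3: fresh world 1, 0R1]
6. ~((p3 & p2) -> p1), 1   [~<>-rule on 5 via 1R1]
7. p3 & p2, 1   [~->-rule on 6]
8. ~p1, 1   [~->-rule on 6]
9. p3, 1   [&-rule on 7]
10. p2, 1   [&-rule on 7]
Accessibility: 0R0, 0R1, 1R1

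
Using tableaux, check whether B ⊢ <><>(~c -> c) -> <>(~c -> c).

Tableau for the negation ~(<><>(~c -> c) -> <>(~c -> c)):
1. ~(<><>(~c -> c) -> <>(~c -> c)), u
2. <><>(~c -> c), u
3. ~<>(~c -> c), u
4. ~(~c -> c), u
5. ~c, u
6. <>(~c -> c), v
7. ~(~c -> c), v
8. ~c, v
9. ~c -> c, w
10. c, w
Accessibility: uRu, uRv, vRu, vRv, vRw, wRv, wRw
The negation has an open branch (countermodel exists).

Invalid (countermodel exists)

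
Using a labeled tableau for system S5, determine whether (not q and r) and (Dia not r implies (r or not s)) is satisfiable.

Satisfiable

1. (not q and r) and (Dia not r implies (r or not s)), u
2. not q and r, u
3. Dia not r implies (r or not s), u
4. not q, u
5. r, u
6. r or not s, u
7. not s, u
Accessibility: uRu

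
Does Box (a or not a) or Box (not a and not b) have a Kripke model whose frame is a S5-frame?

1. Box (a or not a) or Box (not a and not b), u
2. Box (not a and not b), u
3. not a and not b, u
4. not a, u
5. not b, u
Accessibility: uRu

Satisfiable (open branch found)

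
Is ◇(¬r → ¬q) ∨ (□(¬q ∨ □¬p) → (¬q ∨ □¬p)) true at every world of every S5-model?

Valid in S5

Tableau for the negation ¬(◇(¬r → ¬q) ∨ (□(¬q ∨ □¬p) → (¬q ∨ □¬p))):
1. ¬(◇(¬r → ¬q) ∨ (□(¬q ∨ □¬p) → (¬q ∨ □¬p))), u
2. ¬◇(¬r → ¬q), u   [¬∨-rule on 1]
3. ¬(□(¬q ∨ □¬p) → (¬q ∨ □¬p)), u   [¬∨-rule on 1]
4. □(¬q ∨ □¬p), u   [¬→-rule on 3]
5. ¬(¬q ∨ □¬p), u   [¬→-rule on 3]
6. q, u   [¬∨-rule on 5]
7. ¬□¬p, u   [¬∨-rule on 5]
8. ¬(¬r → ¬q), u   [¬◇-rule on 2 via uRu]
9. ¬r, u   [¬→-rule on 8]
10. ¬q ∨ □¬p, u   [□-rule on 4 via uRu]
11. □¬p, u   [∨-rule on 10 (branches; this branch)]
12. ¬p, u   [□-rule on 11 via uRu]
13. p, v   [¬□-rule on 7: fresh world v, uRv]
14. ¬(¬r → ¬q), v   [¬◇-rule on 2 via uRv]
15. ¬r, v   [¬→-rule on 14]
16. q, v   [¬→-rule on 14]
17. ¬q ∨ □¬p, v   [□-rule on 4 via uRv]
18. ¬p, v   [□-rule on 11 via uRv]
Accessibility: uRu, uRv, vRu, vRv
Branch closes: p and ¬p both at v.
All branches of the negation close; one closing branch shown above.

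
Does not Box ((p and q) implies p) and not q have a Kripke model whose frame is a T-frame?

1. not Box ((p and q) implies p) and not q, 0
2. not Box ((p and q) implies p), 0   [and-rule on 1]
3. not q, 0   [and-rule on 1]
4. not ((p and q) implies p), 1   [neg-Box-rule on 2: fresh world 1, 0R1]
5. p and q, 1   [neg-implies-rule on 4]
6. not p, 1   [neg-implies-rule on 4]
7. p, 1   [and-rule on 5]
8. q, 1   [and-rule on 5]
Accessibility: 0R0, 0R1, 1R1
Branch closes: p and not p both at 1.
Every branch closes; the branch above is one of them.

Unsatisfiable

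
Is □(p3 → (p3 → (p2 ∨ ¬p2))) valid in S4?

Tableau for the negation ¬□(p3 → (p3 → (p2 ∨ ¬p2))):
1. ¬□(p3 → (p3 → (p2 ∨ ¬p2))), w0
2. ¬(p3 → (p3 → (p2 ∨ ¬p2))), w1
3. p3, w1
4. ¬(p3 → (p2 ∨ ¬p2)), w1
5. ¬(p2 ∨ ¬p2), w1
6. ¬p2, w1
7. p2, w1
Accessibility: w0Rw0, w0Rw1, w1Rw1
Branch closes: p2 and ¬p2 both at w1.
Every branch of the negation's tableau closes; the branch above is one of them.

Valid in S4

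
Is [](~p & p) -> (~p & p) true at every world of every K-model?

Invalid (countermodel exists)

Tableau for the negation ~([](~p & p) -> (~p & p)):
1. ~([](~p & p) -> (~p & p)), w0
2. [](~p & p), w0
3. ~(~p & p), w0
4. ~p, w0
The negation has an open branch (countermodel exists).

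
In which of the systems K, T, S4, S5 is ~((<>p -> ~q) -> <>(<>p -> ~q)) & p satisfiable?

K-tableau for the formula:
1. ~((<>p -> ~q) -> <>(<>p -> ~q)) & p, w0
2. ~((<>p -> ~q) -> <>(<>p -> ~q)), w0   [&-rule on 1]
3. p, w0   [&-rule on 1]
4. <>p -> ~q, w0   [~->-rule on 2]
5. ~<>(<>p -> ~q), w0   [~->-rule on 2]
6. ~q, w0   [->-rule on 4 (branches; this branch)]
Complete open branch: satisfiable in K.
T-tableau for the formula:
1. ~((<>p -> ~q) -> <>(<>p -> ~q)) & p, w0
2. ~((<>p -> ~q) -> <>(<>p -> ~q)), w0   [&-rule on 1]
3. p, w0   [&-rule on 1]
4. <>p -> ~q, w0   [~->-rule on 2]
5. ~<>(<>p -> ~q), w0   [~->-rule on 2]
6. ~(<>p -> ~q), w0   [~<>-rule on 5 via w0Rw0]
7. <>p, w0   [~->-rule on 6]
8. q, w0   [~->-rule on 6]
9. ~<>p, w0   [->-rule on 4 (branches; this branch)]
10. ~p, w0   [~<>-rule on 9 via w0Rw0]
Accessibility: w0Rw0
Branch closes: p and ~p both at w0.
Every branch closes (one shown): unsatisfiable in T, hence also in S4, S5 (every S4/S5-frame is a T-frame).

K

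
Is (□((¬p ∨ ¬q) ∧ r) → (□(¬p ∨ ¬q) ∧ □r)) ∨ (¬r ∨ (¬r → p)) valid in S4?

Valid in S4

Tableau for the negation ¬((□((¬p ∨ ¬q) ∧ r) → (□(¬p ∨ ¬q) ∧ □r)) ∨ (¬r ∨ (¬r → p))):
1. ¬((□((¬p ∨ ¬q) ∧ r) → (□(¬p ∨ ¬q) ∧ □r)) ∨ (¬r ∨ (¬r → p))), 0
2. ¬(□((¬p ∨ ¬q) ∧ r) → (□(¬p ∨ ¬q) ∧ □r)), 0
3. ¬(¬r ∨ (¬r → p)), 0
4. □((¬p ∨ ¬q) ∧ r), 0
5. ¬(□(¬p ∨ ¬q) ∧ □r), 0
6. r, 0
7. ¬(¬r → p), 0
8. ¬r, 0
9. ¬p, 0
Accessibility: 0R0
Branch closes: r and ¬r both at 0.
All branches of the negation close; one closing branch shown above.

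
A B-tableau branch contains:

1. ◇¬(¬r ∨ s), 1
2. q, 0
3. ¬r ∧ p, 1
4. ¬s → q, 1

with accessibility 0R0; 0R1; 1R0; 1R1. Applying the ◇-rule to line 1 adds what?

a fresh world 2 with 1R2, and ¬(¬r ∨ s) at 2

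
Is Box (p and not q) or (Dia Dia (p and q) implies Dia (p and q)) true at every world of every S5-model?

Valid

Tableau for the negation not (Box (p and not q) or (Dia Dia (p and q) implies Dia (p and q))):
1. not (Box (p and not q) or (Dia Dia (p and q) implies Dia (p and q))), w0
2. not Box (p and not q), w0
3. not (Dia Dia (p and q) implies Dia (p and q)), w0
4. Dia Dia (p and q), w0
5. not Dia (p and q), w0
6. not (p and q), w0
7. not q, w0
8. not (p and not q), w1
9. not (p and q), w1
10. q, w1
11. not p, w1
12. Dia (p and q), w2
13. not (p and q), w2
14. not q, w2
15. p and q, w3
16. p, w3
17. q, w3
18. not (p and q), w3
19. not q, w3
Accessibility: w0Rw0, w0Rw1, w0Rw2, w0Rw3, w1Rw0, w1Rw1, w1Rw2, w1Rw3, w2Rw0, w2Rw1, w2Rw2, w2Rw3, w3Rw0, w3Rw1, w3Rw2, w3Rw3
Branch closes: q and not q both at w3.
All branches of the negation close; one closing branch shown above.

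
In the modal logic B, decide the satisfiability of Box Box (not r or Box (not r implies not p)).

1. Box Box (not r or Box (not r implies not p)), 0
2. Box (not r or Box (not r implies not p)), 0   [Box-rule on 1 via 0R0]
3. not r or Box (not r implies not p), 0   [Box-rule on 2 via 0R0]
4. Box (not r implies not p), 0   [or-rule on 3 (branches; this branch)]
5. not r implies not p, 0   [Box-rule on 4 via 0R0]
6. not p, 0   [implies-rule on 5 (branches; this branch)]
Accessibility: 0R0

Yes, satisfiable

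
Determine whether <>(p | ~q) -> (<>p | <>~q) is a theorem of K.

Valid in K

Tableau for the negation ~(<>(p | ~q) -> (<>p | <>~q)):
1. ~(<>(p | ~q) -> (<>p | <>~q)), w0
2. <>(p | ~q), w0   [~->-rule on 1]
3. ~(<>p | <>~q), w0   [~->-rule on 1]
4. ~<>p, w0   [~|-rule on 3]
5. ~<>~q, w0   [~|-rule on 3]
6. p | ~q, w1   [<>-rule on 2: fresh world w1, w0Rw1]
7. ~p, w1   [~<>-rule on 4 via w0Rw1]
8. q, w1   [~<>-rule on 5 via w0Rw1]
9. ~q, w1   [|-rule on 6 (branches; this branch)]
Accessibility: w0Rw1
Branch closes: q and ~q both at w1.
Every branch of the negation's tableau closes; the branch above is one of them.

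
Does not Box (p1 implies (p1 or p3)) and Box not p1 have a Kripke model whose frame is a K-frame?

No, unsatisfiable

1. not Box (p1 implies (p1 or p3)) and Box not p1, u
2. not Box (p1 implies (p1 or p3)), u
3. Box not p1, u
4. not (p1 implies (p1 or p3)), v
5. p1, v
6. not (p1 or p3), v
7. not p1, v
8. not p3, v
Accessibility: uRv
Branch closes: p1 and not p1 both at v.
Every branch closes; the branch above is one of them.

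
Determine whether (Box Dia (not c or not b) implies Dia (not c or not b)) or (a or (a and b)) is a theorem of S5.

Yes, valid

Tableau for the negation not ((Box Dia (not c or not b) implies Dia (not c or not b)) or (a or (a and b))):
1. not ((Box Dia (not c or not b) implies Dia (not c or not b)) or (a or (a and b))), u
2. not (Box Dia (not c or not b) implies Dia (not c or not b)), u   [neg-or-rule on 1]
3. not (a or (a and b)), u   [neg-or-rule on 1]
4. Box Dia (not c or not b), u   [neg-implies-rule on 2]
5. not Dia (not c or not b), u   [neg-implies-rule on 2]
6. not a, u   [neg-or-rule on 3]
7. not (a and b), u   [neg-or-rule on 3]
8. Dia (not c or not b), u   [Box-rule on 4 via uRu]
9. not (not c or not b), u   [neg-Dia-rule on 5 via uRu]
10. c, u   [neg-or-rule on 9]
11. b, u   [neg-or-rule on 9]
12. not c or not b, v   [Dia-rule on 8: fresh world v, uRv]
13. Dia (not c or not b), v   [Box-rule on 4 via uRv]
14. not (not c or not b), v   [neg-Dia-rule on 5 via uRv]
15. c, v   [neg-or-rule on 14]
16. b, v   [neg-or-rule on 14]
17. not b, v   [or-rule on 12 (branches; this branch)]
Accessibility: uRu, uRv, vRu, vRv
Branch closes: b and not b both at v.
All branches of the negation close; one closing branch shown above.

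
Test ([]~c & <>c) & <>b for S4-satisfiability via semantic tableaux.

No, unsatisfiable

1. ([]~c & <>c) & <>b, 0
2. []~c & <>c, 0   [&-rule on 1]
3. <>b, 0   [&-rule on 1]
4. []~c, 0   [&-rule on 2]
5. <>c, 0   [&-rule on 2]
6. ~c, 0   [[]-rule on 4 via 0R0]
7. b, 1   [<>-rule on 3: fresh world 1, 0R1]
8. ~c, 1   [[]-rule on 4 via 0R1]
9. c, 2   [<>-rule on 5: fresh world 2, 0R2]
10. ~c, 2   [[]-rule on 4 via 0R2]
Accessibility: 0R0, 0R1, 0R2, 1R1, 2R2
Branch closes: c and ~c both at 2.
(One branch shown.) All branches close.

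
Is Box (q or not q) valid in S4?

Yes, valid

Tableau for the negation not Box (q or not q):
1. not Box (q or not q), w0
2. not (q or not q), w1
3. not q, w1
4. q, w1
Accessibility: w0Rw0, w0Rw1, w1Rw1
Branch closes: q and not q both at w1.
All branches of the negation close; one closing branch shown above.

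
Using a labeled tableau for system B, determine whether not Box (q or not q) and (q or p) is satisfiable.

No, unsatisfiable

1. not Box (q or not q) and (q or p), 0
2. not Box (q or not q), 0
3. q or p, 0
4. p, 0
5. not (q or not q), 1
6. not q, 1
7. q, 1
Accessibility: 0R0, 0R1, 1R0, 1R1
Branch closes: q and not q both at 1.
(One branch shown.) All branches close.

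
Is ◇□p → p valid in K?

Invalid (countermodel exists)

Tableau for the negation ¬(◇□p → p):
1. ¬(◇□p → p), 0
2. ◇□p, 0
3. ¬p, 0
4. □p, 1
Accessibility: 0R1
The negation has an open branch (countermodel exists).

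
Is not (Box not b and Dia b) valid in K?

Yes, valid

Tableau for the negation Box not b and Dia b:
1. Box not b and Dia b, 0
2. Box not b, 0
3. Dia b, 0
4. b, 1
5. not b, 1
Accessibility: 0R1
Branch closes: b and not b both at 1.
Every branch of the negation's tableau closes; the branch above is one of them.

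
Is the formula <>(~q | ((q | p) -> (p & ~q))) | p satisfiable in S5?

Satisfiable (open branch found)

1. <>(~q | ((q | p) -> (p & ~q))) | p, w0
2. p, w0
Accessibility: w0Rw0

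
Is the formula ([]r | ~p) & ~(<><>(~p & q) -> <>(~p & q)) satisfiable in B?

Satisfiable (open branch found)

1. ([]r | ~p) & ~(<><>(~p & q) -> <>(~p & q)), u
2. []r | ~p, u   [&-rule on 1]
3. ~(<><>(~p & q) -> <>(~p & q)), u   [&-rule on 1]
4. <><>(~p & q), u   [~->-rule on 3]
5. ~<>(~p & q), u   [~->-rule on 3]
6. ~(~p & q), u   [~<>-rule on 5 via uRu]
7. ~p, u   [|-rule on 2 (branches; this branch)]
8. ~q, u   [~&-rule on 6 (branches; this branch)]
9. <>(~p & q), v   [<>-rule on 4: fresh world v, uRv]
10. ~(~p & q), v   [~<>-rule on 5 via uRv]
11. ~q, v   [~&-rule on 10 (branches; this branch)]
12. ~p & q, w   [<>-rule on 9: fresh world w, vRw]
13. ~p, w   [&-rule on 12]
14. q, w   [&-rule on 12]
Accessibility: uRu, uRv, vRu, vRv, vRw, wRv, wRw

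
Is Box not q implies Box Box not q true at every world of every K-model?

Tableau for the negation not (Box not q implies Box Box not q):
1. not (Box not q implies Box Box not q), u
2. Box not q, u
3. not Box Box not q, u
4. not Box not q, v
5. not q, v
6. q, w
Accessibility: uRv, vRw
The negation has an open branch (countermodel exists).

No, not valid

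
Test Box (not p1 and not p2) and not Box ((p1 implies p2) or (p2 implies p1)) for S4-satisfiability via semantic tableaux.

1. Box (not p1 and not p2) and not Box ((p1 implies p2) or (p2 implies p1)), 0
2. Box (not p1 and not p2), 0
3. not Box ((p1 implies p2) or (p2 implies p1)), 0
4. not p1 and not p2, 0
5. not p1, 0
6. not p2, 0
7. not ((p1 implies p2) or (p2 implies p1)), 1
8. not (p1 implies p2), 1
9. not (p2 implies p1), 1
10. p1, 1
11. not p2, 1
12. p2, 1
13. not p1, 1
Accessibility: 0R0, 0R1, 1R1
Branch closes: p2 and not p2 both at 1.
(One branch shown.) All branches close.

Unsatisfiable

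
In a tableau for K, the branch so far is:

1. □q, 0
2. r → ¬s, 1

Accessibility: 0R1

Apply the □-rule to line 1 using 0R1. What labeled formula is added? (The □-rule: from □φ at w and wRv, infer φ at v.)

q, 1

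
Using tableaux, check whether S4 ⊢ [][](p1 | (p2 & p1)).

Not valid

Tableau for the negation ~[][](p1 | (p2 & p1)):
1. ~[][](p1 | (p2 & p1)), u
2. ~[](p1 | (p2 & p1)), v   [~[]-rule on 1: fresh world v, uRv]
3. ~(p1 | (p2 & p1)), w   [~[]-rule on 2: fresh world w, vRw]
4. ~p1, w   [~|-rule on 3]
5. ~(p2 & p1), w   [~|-rule on 3]
Accessibility: uRu, uRv, uRw, vRv, vRw, wRw
The negation has an open branch (countermodel exists).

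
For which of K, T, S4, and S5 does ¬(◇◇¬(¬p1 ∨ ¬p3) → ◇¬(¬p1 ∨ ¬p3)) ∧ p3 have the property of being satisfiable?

T-tableau for the formula:
1. ¬(◇◇¬(¬p1 ∨ ¬p3) → ◇¬(¬p1 ∨ ¬p3)) ∧ p3, u
2. ¬(◇◇¬(¬p1 ∨ ¬p3) → ◇¬(¬p1 ∨ ¬p3)), u   [∧-rule on 1]
3. p3, u   [∧-rule on 1]
4. ◇◇¬(¬p1 ∨ ¬p3), u   [¬→-rule on 2]
5. ¬◇¬(¬p1 ∨ ¬p3), u   [¬→-rule on 2]
6. ¬p1 ∨ ¬p3, u   [¬◇-rule on 5 via uRu]
7. ¬p1, u   [∨-rule on 6 (branches; this branch)]
8. ◇¬(¬p1 ∨ ¬p3), v   [◇-rule on 4: fresh world v, uRv]
9. ¬p1 ∨ ¬p3, v   [¬◇-rule on 5 via uRv]
10. ¬p3, v   [∨-rule on 9 (branches; this branch)]
11. ¬(¬p1 ∨ ¬p3), w   [◇-rule on 8: fresh world w, vRw]
12. p1, w   [¬∨-rule on 11]
13. p3, w   [¬∨-rule on 11]
Accessibility: uRu, uRv, vRv, vRw, wRw
Complete open branch: satisfiable in T, hence also in K (this T-model is also a K-model).
S4-tableau for the formula:
1. ¬(◇◇¬(¬p1 ∨ ¬p3) → ◇¬(¬p1 ∨ ¬p3)) ∧ p3, u
2. ¬(◇◇¬(¬p1 ∨ ¬p3) → ◇¬(¬p1 ∨ ¬p3)), u   [∧-rule on 1]
3. p3, u   [∧-rule on 1]
4. ◇◇¬(¬p1 ∨ ¬p3), u   [¬→-rule on 2]
5. ¬◇¬(¬p1 ∨ ¬p3), u   [¬→-rule on 2]
6. ¬p1 ∨ ¬p3, u   [¬◇-rule on 5 via uRu]
7. ¬p1, u   [∨-rule on 6 (branches; this branch)]
8. ◇¬(¬p1 ∨ ¬p3), v   [◇-rule on 4: fresh world v, uRv]
9. ¬p1 ∨ ¬p3, v   [¬◇-rule on 5 via uRv]
10. ¬p3, v   [∨-rule on 9 (branches; this branch)]
11. ¬(¬p1 ∨ ¬p3), w   [◇-rule on 8: fresh world w, vRw]
12. p1, w   [¬∨-rule on 11]
13. p3, w   [¬∨-rule on 11]
14. ¬p1 ∨ ¬p3, w   [¬◇-rule on 5 via uRw]
15. ¬p3, w   [∨-rule on 14 (branches; this branch)]
Accessibility: uRu, uRv, uRw, vRv, vRw, wRw
Branch closes: p3 and ¬p3 both at w.
Every branch closes (one shown): unsatisfiable in S4, hence also in S5 (every S5-frame is an S4-frame).

K, T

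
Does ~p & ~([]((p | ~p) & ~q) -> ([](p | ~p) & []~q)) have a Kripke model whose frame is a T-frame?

Unsatisfiable

1. ~p & ~([]((p | ~p) & ~q) -> ([](p | ~p) & []~q)), u
2. ~p, u
3. ~([]((p | ~p) & ~q) -> ([](p | ~p) & []~q)), u
4. []((p | ~p) & ~q), u
5. ~([](p | ~p) & []~q), u
6. (p | ~p) & ~q, u
7. p | ~p, u
8. ~q, u
9. ~[]~q, u
10. q, v
11. (p | ~p) & ~q, v
12. p | ~p, v
13. ~q, v
Accessibility: uRu, uRv, vRv
Branch closes: q and ~q both at v.
(One branch shown.) All branches close.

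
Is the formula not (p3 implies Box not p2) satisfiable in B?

Satisfiable

1. not (p3 implies Box not p2), w0
2. p3, w0
3. not Box not p2, w0
4. p2, w1
Accessibility: w0Rw0, w0Rw1, w1Rw0, w1Rw1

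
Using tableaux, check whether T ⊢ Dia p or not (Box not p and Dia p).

Valid in T

Tableau for the negation not (Dia p or not (Box not p and Dia p)):
1. not (Dia p or not (Box not p and Dia p)), 0
2. not Dia p, 0
3. Box not p and Dia p, 0
4. Box not p, 0
5. Dia p, 0
6. not p, 0
7. p, 1
8. not p, 1
Accessibility: 0R0, 0R1, 1R1
Branch closes: p and not p both at 1.
Every branch of the negation's tableau closes; the branch above is one of them.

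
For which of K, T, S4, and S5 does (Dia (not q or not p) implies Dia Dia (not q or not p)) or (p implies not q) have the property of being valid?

T, S4, S5

K-tableau for the negation not ((Dia (not q or not p) implies Dia Dia (not q or not p)) or (p implies not q)):
1. not ((Dia (not q or not p) implies Dia Dia (not q or not p)) or (p implies not q)), w0
2. not (Dia (not q or not p) implies Dia Dia (not q or not p)), w0
3. not (p implies not q), w0
4. Dia (not q or not p), w0
5. not Dia Dia (not q or not p), w0
6. p, w0
7. q, w0
8. not q or not p, w1
9. not Dia (not q or not p), w1
10. not p, w1
Accessibility: w0Rw1
Complete open branch: countermodel on a K-frame, so not valid in K.
T-tableau for the negation not ((Dia (not q or not p) implies Dia Dia (not q or not p)) or (p implies not q)):
1. not ((Dia (not q or not p) implies Dia Dia (not q or not p)) or (p implies not q)), w0
2. not (Dia (not q or not p) implies Dia Dia (not q or not p)), w0
3. not (p implies not q), w0
4. Dia (not q or not p), w0
5. not Dia Dia (not q or not p), w0
6. p, w0
7. q, w0
8. not Dia (not q or not p), w0
9. not (not q or not p), w0
10. not q or not p, w1
11. not Dia (not q or not p), w1
12. not (not q or not p), w1
13. q, w1
14. p, w1
15. not p, w1
Accessibility: w0Rw0, w0Rw1, w1Rw1
Branch closes: p and not p both at w1.
Every branch closes (one shown): valid in T, hence also in S4, S5 (every theorem of T is a theorem of S4 and S5).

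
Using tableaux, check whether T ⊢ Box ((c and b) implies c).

Tableau for the negation not Box ((c and b) implies c):
1. not Box ((c and b) implies c), 0
2. not ((c and b) implies c), 1
3. c and b, 1
4. not c, 1
5. c, 1
6. b, 1
Accessibility: 0R0, 0R1, 1R1
Branch closes: c and not c both at 1.
Every branch of the negation's tableau closes; the branch above is one of them.

Valid in T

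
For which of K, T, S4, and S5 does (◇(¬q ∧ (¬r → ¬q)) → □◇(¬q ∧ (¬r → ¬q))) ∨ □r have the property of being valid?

S4-tableau for the negation ¬((◇(¬q ∧ (¬r → ¬q)) → □◇(¬q ∧ (¬r → ¬q))) ∨ □r):
1. ¬((◇(¬q ∧ (¬r → ¬q)) → □◇(¬q ∧ (¬r → ¬q))) ∨ □r), 0
2. ¬(◇(¬q ∧ (¬r → ¬q)) → □◇(¬q ∧ (¬r → ¬q))), 0   [¬∨-rule on 1]
3. ¬□r, 0   [¬∨-rule on 1]
4. ◇(¬q ∧ (¬r → ¬q)), 0   [¬→-rule on 2]
5. ¬□◇(¬q ∧ (¬r → ¬q)), 0   [¬→-rule on 2]
6. ¬r, 1   [¬□-rule on 3: fresh world 1, 0R1]
7. ¬q ∧ (¬r → ¬q), 2   [◇-rule on 4: fresh world 2, 0R2]
8. ¬q, 2   [∧-rule on 7]
9. ¬r → ¬q, 2   [∧-rule on 7]
10. ¬◇(¬q ∧ (¬r → ¬q)), 3   [¬□-rule on 5: fresh world 3, 0R3]
11. ¬(¬q ∧ (¬r → ¬q)), 3   [¬◇-rule on 10 via 3R3]
12. ¬(¬r → ¬q), 3   [¬∧-rule on 11 (branches; this branch)]
13. ¬r, 3   [¬→-rule on 12]
14. q, 3   [¬→-rule on 12]
Accessibility: 0R0, 0R1, 0R2, 0R3, 1R1, 2R2, 3R3
Complete open branch: countermodel on an S4-frame, so not valid in S4, nor in K, T (the same frame is also a K-frame and a T-frame).
S5-tableau for the negation ¬((◇(¬q ∧ (¬r → ¬q)) → □◇(¬q ∧ (¬r → ¬q))) ∨ □r):
1. ¬((◇(¬q ∧ (¬r → ¬q)) → □◇(¬q ∧ (¬r → ¬q))) ∨ □r), 0
2. ¬(◇(¬q ∧ (¬r → ¬q)) → □◇(¬q ∧ (¬r → ¬q))), 0   [¬∨-rule on 1]
3. ¬□r, 0   [¬∨-rule on 1]
4. ◇(¬q ∧ (¬r → ¬q)), 0   [¬→-rule on 2]
5. ¬□◇(¬q ∧ (¬r → ¬q)), 0   [¬→-rule on 2]
6. ¬r, 1   [¬□-rule on 3: fresh world 1, 0R1]
7. ¬q ∧ (¬r → ¬q), 2   [◇-rule on 4: fresh world 2, 0R2]
8. ¬q, 2   [∧-rule on 7]
9. ¬r → ¬q, 2   [∧-rule on 7]
10. ¬◇(¬q ∧ (¬r → ¬q)), 3   [¬□-rule on 5: fresh world 3, 0R3]
11. ¬(¬q ∧ (¬r → ¬q)), 0   [¬◇-rule on 10 via 3R0]
12. ¬(¬q ∧ (¬r → ¬q)), 1   [¬◇-rule on 10 via 3R1]
13. ¬(¬q ∧ (¬r → ¬q)), 2   [¬◇-rule on 10 via 3R2]
14. ¬(¬q ∧ (¬r → ¬q)), 3   [¬◇-rule on 10 via 3R3]
15. ¬(¬r → ¬q), 0   [¬∧-rule on 11 (branches; this branch)]
16. ¬r, 0   [¬→-rule on 15]
17. q, 0   [¬→-rule on 15]
18. ¬(¬r → ¬q), 1   [¬∧-rule on 12 (branches; this branch)]
19. q, 1   [¬→-rule on 18]
20. ¬(¬r → ¬q), 2   [¬∧-rule on 13 (branches; this branch)]
21. ¬r, 2   [¬→-rule on 20]
22. q, 2   [¬→-rule on 20]
Accessibility: 0R0, 0R1, 0R2, 0R3, 1R0, 1R1, 1R2, 1R3, 2R0, 2R1, 2R2, 2R3, 3R0, 3R1, 3R2, 3R3
Branch closes: q and ¬q both at 2.
Every branch closes (one shown): valid in S5.

S5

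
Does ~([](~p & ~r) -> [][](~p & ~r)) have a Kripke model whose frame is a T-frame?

Satisfiable (open branch found)

1. ~([](~p & ~r) -> [][](~p & ~r)), w0
2. [](~p & ~r), w0
3. ~[][](~p & ~r), w0
4. ~p & ~r, w0
5. ~p, w0
6. ~r, w0
7. ~[](~p & ~r), w1
8. ~p & ~r, w1
9. ~p, w1
10. ~r, w1
11. ~(~p & ~r), w2
12. r, w2
Accessibility: w0Rw0, w0Rw1, w1Rw1, w1Rw2, w2Rw2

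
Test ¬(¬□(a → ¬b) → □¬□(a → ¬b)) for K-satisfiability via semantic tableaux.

1. ¬(¬□(a → ¬b) → □¬□(a → ¬b)), u
2. ¬□(a → ¬b), u
3. ¬□¬□(a → ¬b), u
4. ¬(a → ¬b), v
5. a, v
6. b, v
7. □(a → ¬b), w
Accessibility: uRv, uRw

Yes, satisfiable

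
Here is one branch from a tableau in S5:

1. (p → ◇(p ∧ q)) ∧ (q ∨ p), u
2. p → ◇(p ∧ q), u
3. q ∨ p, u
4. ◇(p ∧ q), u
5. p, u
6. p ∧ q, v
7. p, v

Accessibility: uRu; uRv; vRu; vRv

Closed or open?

No world carries both an atom and its negation.

Not closed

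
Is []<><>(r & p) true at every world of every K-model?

Not valid

Tableau for the negation ~[]<><>(r & p):
1. ~[]<><>(r & p), u
2. ~<><>(r & p), v
Accessibility: uRv
The negation has an open branch (countermodel exists).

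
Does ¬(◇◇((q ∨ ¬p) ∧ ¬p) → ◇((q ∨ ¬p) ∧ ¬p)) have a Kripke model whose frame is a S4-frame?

Unsatisfiable (every branch closes)

1. ¬(◇◇((q ∨ ¬p) ∧ ¬p) → ◇((q ∨ ¬p) ∧ ¬p)), w0
2. ◇◇((q ∨ ¬p) ∧ ¬p), w0   [¬→-rule on 1]
3. ¬◇((q ∨ ¬p) ∧ ¬p), w0   [¬→-rule on 1]
4. ¬((q ∨ ¬p) ∧ ¬p), w0   [¬◇-rule on 3 via w0Rw0]
5. ¬(q ∨ ¬p), w0   [¬∧-rule on 4 (branches; this branch)]
6. ¬q, w0   [¬∨-rule on 5]
7. p, w0   [¬∨-rule on 5]
8. ◇((q ∨ ¬p) ∧ ¬p), w1   [◇-rule on 2: fresh world w1, w0Rw1]
9. ¬((q ∨ ¬p) ∧ ¬p), w1   [¬◇-rule on 3 via w0Rw1]
10. ¬(q ∨ ¬p), w1   [¬∧-rule on 9 (branches; this branch)]
11. ¬q, w1   [¬∨-rule on 10]
12. p, w1   [¬∨-rule on 10]
13. (q ∨ ¬p) ∧ ¬p, w2   [◇-rule on 8: fresh world w2, w1Rw2]
14. q ∨ ¬p, w2   [∧-rule on 13]
15. ¬p, w2   [∧-rule on 13]
16. ¬((q ∨ ¬p) ∧ ¬p), w2   [¬◇-rule on 3 via w0Rw2]
17. ¬(q ∨ ¬p), w2   [¬∧-rule on 16 (branches; this branch)]
18. ¬q, w2   [¬∨-rule on 17]
19. p, w2   [¬∨-rule on 17]
Accessibility: w0Rw0, w0Rw1, w0Rw2, w1Rw1, w1Rw2, w2Rw2
Branch closes: p and ¬p both at w2.
Every branch closes; the branch above is one of them.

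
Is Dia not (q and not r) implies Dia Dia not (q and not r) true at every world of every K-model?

No, not valid

Tableau for the negation not (Dia not (q and not r) implies Dia Dia not (q and not r)):
1. not (Dia not (q and not r) implies Dia Dia not (q and not r)), 0
2. Dia not (q and not r), 0
3. not Dia Dia not (q and not r), 0
4. not (q and not r), 1
5. not Dia not (q and not r), 1
6. r, 1
Accessibility: 0R1
The negation has an open branch (countermodel exists).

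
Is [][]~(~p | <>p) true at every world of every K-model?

Invalid (countermodel exists)

Tableau for the negation ~[][]~(~p | <>p):
1. ~[][]~(~p | <>p), w0
2. ~[]~(~p | <>p), w1
3. ~p | <>p, w2
4. <>p, w2
5. p, w3
Accessibility: w0Rw1, w1Rw2, w2Rw3
The negation has an open branch (countermodel exists).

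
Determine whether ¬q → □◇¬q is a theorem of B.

Yes, valid

Tableau for the negation ¬(¬q → □◇¬q):
1. ¬(¬q → □◇¬q), 0
2. ¬q, 0
3. ¬□◇¬q, 0
4. ¬◇¬q, 1
5. q, 0
Accessibility: 0R0, 0R1, 1R0, 1R1
Branch closes: q and ¬q both at 0.
Every branch of the negation's tableau closes; the branch above is one of them.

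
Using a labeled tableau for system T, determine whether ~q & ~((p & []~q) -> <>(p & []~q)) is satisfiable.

1. ~q & ~((p & []~q) -> <>(p & []~q)), u
2. ~q, u
3. ~((p & []~q) -> <>(p & []~q)), u
4. p & []~q, u
5. ~<>(p & []~q), u
6. p, u
7. []~q, u
8. ~(p & []~q), u
9. ~[]~q, u
10. q, v
11. ~(p & []~q), v
12. ~q, v
Accessibility: uRu, uRv, vRv
Branch closes: q and ~q both at v.
Every branch closes; the branch above is one of them.

No, unsatisfiable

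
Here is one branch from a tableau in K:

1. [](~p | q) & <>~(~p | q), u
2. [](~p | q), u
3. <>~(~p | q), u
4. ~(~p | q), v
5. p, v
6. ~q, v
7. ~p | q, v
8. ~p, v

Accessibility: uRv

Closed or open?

Closed

Both p and ~p appear at v.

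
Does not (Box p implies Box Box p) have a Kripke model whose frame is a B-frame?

Satisfiable

1. not (Box p implies Box Box p), w0
2. Box p, w0
3. not Box Box p, w0
4. p, w0
5. not Box p, w1
6. p, w1
7. not p, w2
Accessibility: w0Rw0, w0Rw1, w1Rw0, w1Rw1, w1Rw2, w2Rw1, w2Rw2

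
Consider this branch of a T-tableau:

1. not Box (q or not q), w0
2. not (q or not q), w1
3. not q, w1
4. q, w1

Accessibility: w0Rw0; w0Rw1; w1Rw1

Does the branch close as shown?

Both q and not q appear at w1.

Yes, closed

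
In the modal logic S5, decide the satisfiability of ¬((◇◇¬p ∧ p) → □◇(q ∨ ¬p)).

No, unsatisfiable

1. ¬((◇◇¬p ∧ p) → □◇(q ∨ ¬p)), 0
2. ◇◇¬p ∧ p, 0
3. ¬□◇(q ∨ ¬p), 0
4. ◇◇¬p, 0
5. p, 0
6. ¬◇(q ∨ ¬p), 1
7. ¬(q ∨ ¬p), 0
8. ¬q, 0
9. ¬(q ∨ ¬p), 1
10. ¬q, 1
11. p, 1
12. ◇¬p, 2
13. ¬(q ∨ ¬p), 2
14. ¬q, 2
15. p, 2
16. ¬p, 3
17. ¬(q ∨ ¬p), 3
18. ¬q, 3
19. p, 3
Accessibility: 0R0, 0R1, 0R2, 0R3, 1R0, 1R1, 1R2, 1R3, 2R0, 2R1, 2R2, 2R3, 3R0, 3R1, 3R2, 3R3
Branch closes: p and ¬p both at 3.
All branches of the tableau close; one closing branch shown above.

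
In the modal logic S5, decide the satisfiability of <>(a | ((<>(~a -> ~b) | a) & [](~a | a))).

Yes, satisfiable

1. <>(a | ((<>(~a -> ~b) | a) & [](~a | a))), u
2. a | ((<>(~a -> ~b) | a) & [](~a | a)), v
3. (<>(~a -> ~b) | a) & [](~a | a), v
4. <>(~a -> ~b) | a, v
5. [](~a | a), v
6. ~a | a, u
7. ~a | a, v
8. a, v
9. a, u
Accessibility: uRu, uRv, vRu, vRv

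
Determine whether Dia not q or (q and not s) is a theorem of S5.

Tableau for the negation not (Dia not q or (q and not s)):
1. not (Dia not q or (q and not s)), w0
2. not Dia not q, w0   [neg-or-rule on 1]
3. not (q and not s), w0   [neg-or-rule on 1]
4. q, w0   [neg-Dia-rule on 2 via w0Rw0]
5. s, w0   [neg-and-rule on 3 (branches; this branch)]
Accessibility: w0Rw0
The negation has an open branch (countermodel exists).

Not valid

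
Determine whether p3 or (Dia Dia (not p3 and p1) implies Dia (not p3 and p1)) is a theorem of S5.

Tableau for the negation not (p3 or (Dia Dia (not p3 and p1) implies Dia (not p3 and p1))):
1. not (p3 or (Dia Dia (not p3 and p1) implies Dia (not p3 and p1))), w0
2. not p3, w0   [neg-or-rule on 1]
3. not (Dia Dia (not p3 and p1) implies Dia (not p3 and p1)), w0   [neg-or-rule on 1]
4. Dia Dia (not p3 and p1), w0   [neg-implies-rule on 3]
5. not Dia (not p3 and p1), w0   [neg-implies-rule on 3]
6. not (not p3 and p1), w0   [neg-Dia-rule on 5 via w0Rw0]
7. not p1, w0   [neg-and-rule on 6 (branches; this branch)]
8. Dia (not p3 and p1), w1   [Dia-rule on 4: fresh world w1, w0Rw1]
9. not (not p3 and p1), w1   [neg-Dia-rule on 5 via w0Rw1]
10. not p1, w1   [neg-and-rule on 9 (branches; this branch)]
11. not p3 and p1, w2   [Dia-rule on 8: fresh world w2, w1Rw2]
12. not p3, w2   [and-rule on 11]
13. p1, w2   [and-rule on 11]
14. not (not p3 and p1), w2   [neg-Dia-rule on 5 via w0Rw2]
15. not p1, w2   [neg-and-rule on 14 (branches; this branch)]
Accessibility: w0Rw0, w0Rw1, w0Rw2, w1Rw0, w1Rw1, w1Rw2, w2Rw0, w2Rw1, w2Rw2
Branch closes: p1 and not p1 both at w2.
Every branch of the negation's tableau closes; the branch above is one of them.

Yes, valid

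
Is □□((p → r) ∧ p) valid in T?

Tableau for the negation ¬□□((p → r) ∧ p):
1. ¬□□((p → r) ∧ p), 0
2. ¬□((p → r) ∧ p), 1   [¬□-rule on 1: fresh world 1, 0R1]
3. ¬((p → r) ∧ p), 2   [¬□-rule on 2: fresh world 2, 1R2]
4. ¬p, 2   [¬∧-rule on 3 (branches; this branch)]
Accessibility: 0R0, 0R1, 1R1, 1R2, 2R2
The negation has an open branch (countermodel exists).

Not valid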